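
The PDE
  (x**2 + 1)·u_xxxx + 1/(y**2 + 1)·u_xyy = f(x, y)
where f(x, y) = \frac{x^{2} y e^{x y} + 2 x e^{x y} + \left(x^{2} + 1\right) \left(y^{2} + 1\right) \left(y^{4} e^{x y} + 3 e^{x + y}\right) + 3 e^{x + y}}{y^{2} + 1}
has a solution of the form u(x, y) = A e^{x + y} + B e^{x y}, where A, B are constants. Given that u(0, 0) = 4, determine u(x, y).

Substitute the ansatz u = A e^{x + y} + B e^{x y} into the left-hand side.
Derivatives of the ansatz:
  u_xxxx = A e^{x} e^{y} + B y^{4} e^{x y}
  u_xyy = A e^{x} e^{y} + B x^{2} y e^{x y} + 2 B x e^{x y}
Term by term:
  (x**2 + 1)·u_xxxx = A x^{2} e^{x} e^{y} + A e^{x} e^{y} + B x^{2} y^{4} e^{x y} + B y^{4} e^{x y}
  1/(y**2 + 1)·u_xyy = \frac{A e^{x} e^{y}}{y^{2} + 1} + \frac{B x^{2} y e^{x y}}{y^{2} + 1} + \frac{2 B x e^{x y}}{y^{2} + 1}
So the left-hand side equals
  A x^{2} e^{x} e^{y} + A e^{x} e^{y} + \frac{A e^{x} e^{y}}{y^{2} + 1} + B x^{2} y^{4} e^{x y} + \frac{B x^{2} y e^{x y}}{y^{2} + 1} + \frac{2 B x e^{x y}}{y^{2} + 1} + B y^{4} e^{x y}
This must equal f(x, y) identically; expanded, f = x^{2} y^{4} e^{x y} + \frac{x^{2} y e^{x y}}{y^{2} + 1} + 3 x^{2} e^{x} e^{y} + \frac{2 x e^{x y}}{y^{2} + 1} + y^{4} e^{x y} + 3 e^{x} e^{y} + \frac{3 e^{x} e^{y}}{y^{2} + 1}.
Matching coefficients of the independent functions:
  [y^{4} e^{x y}, x^{2} y^{4} e^{x y}, \frac{x^{2} y e^{x y}}{y^{2} + 1}]:  B = 1
  [e^{x} e^{y}, x^{2} e^{x} e^{y}, \frac{e^{x} e^{y}}{y^{2} + 1}]:  A = 3
  [\frac{x e^{x y}}{y^{2} + 1}]:  2 B = 2
Solving: A = 3, B = 1.
Check against the point condition:
  u(0, 0) = 4  ⟹  A + B = 4  ✓
Hence u(x, y) = e^{x y} + 3 e^{x + y}.

Answer: u(x, y) = e^{x y} + 3 e^{x + y}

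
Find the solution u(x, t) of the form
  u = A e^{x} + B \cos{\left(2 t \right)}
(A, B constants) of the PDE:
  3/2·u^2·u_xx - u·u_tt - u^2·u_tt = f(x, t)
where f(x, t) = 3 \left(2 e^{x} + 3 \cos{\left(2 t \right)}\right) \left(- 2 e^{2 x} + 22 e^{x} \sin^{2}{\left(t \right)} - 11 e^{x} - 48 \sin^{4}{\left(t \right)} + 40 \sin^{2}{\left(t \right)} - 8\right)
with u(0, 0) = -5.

Substitute the ansatz u = A e^{x} + B \cos{\left(2 t \right)} into the left-hand side.
Derivatives of the ansatz:
  u_xx = A e^{x}
  u_tt = - 4 B \cos{\left(2 t \right)}
Term by term:
  3/2·u^2·u_xx = \frac{3 A^{3} e^{3 x}}{2} + 3 A^{2} B e^{2 x} \cos{\left(2 t \right)} + \frac{3 A B^{2} e^{x} \cos^{2}{\left(2 t \right)}}{2}
  -u·u_tt = 4 A B e^{x} \cos{\left(2 t \right)} + 4 B^{2} \cos^{2}{\left(2 t \right)}
  -u^2·u_tt = 4 A^{2} B e^{2 x} \cos{\left(2 t \right)} + 8 A B^{2} e^{x} \cos^{2}{\left(2 t \right)} + 4 B^{3} \cos^{3}{\left(2 t \right)}
So the left-hand side equals
  \frac{3 A^{3} e^{3 x}}{2} + 7 A^{2} B e^{2 x} \cos{\left(2 t \right)} + \frac{19 A B^{2} e^{x} \cos^{2}{\left(2 t \right)}}{2} + 4 A B e^{x} \cos{\left(2 t \right)} + 4 B^{3} \cos^{3}{\left(2 t \right)} + 4 B^{2} \cos^{2}{\left(2 t \right)}
This must equal f(x, t) identically; expanded, f = - 12 e^{3 x} - 84 e^{2 x} \cos{\left(2 t \right)} - 171 e^{x} \cos^{2}{\left(2 t \right)} + 24 e^{x} \cos{\left(2 t \right)} - 108 \cos^{3}{\left(2 t \right)} + 36 \cos^{2}{\left(2 t \right)}.
Matching coefficients of the independent functions:
  [e^{x} \cos{\left(2 t \right)}]:  4 A B = 24
  [e^{x} \cos^{2}{\left(2 t \right)}]:  \frac{19 A B^{2}}{2} = -171
  [e^{2 x} \cos{\left(2 t \right)}]:  7 A^{2} B = -84
  [e^{3 x}]:  \frac{3 A^{3}}{2} = -12
  [\cos^{2}{\left(2 t \right)}]:  4 B^{2} = 36
  [\cos^{3}{\left(2 t \right)}]:  4 B^{3} = -108
Solving: A = -2, B = -3.
Check against the point condition:
  u(0, 0) = -5  ⟹  A + B = -5  ✓
Hence u(x, t) = - 2 e^{x} - 3 \cos{\left(2 t \right)}.

Answer: u(x, t) = - 2 e^{x} - 3 \cos{\left(2 t \right)}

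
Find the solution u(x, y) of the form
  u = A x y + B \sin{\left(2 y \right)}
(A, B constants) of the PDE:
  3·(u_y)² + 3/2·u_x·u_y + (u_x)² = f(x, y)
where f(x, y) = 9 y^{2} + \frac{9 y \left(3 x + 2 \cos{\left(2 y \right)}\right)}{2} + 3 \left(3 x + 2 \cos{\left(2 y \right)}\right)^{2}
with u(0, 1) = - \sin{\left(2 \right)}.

Substitute the ansatz u = A x y + B \sin{\left(2 y \right)} into the left-hand side.
Derivatives of the ansatz:
  u_y = A x + 2 B \cos{\left(2 y \right)}
  u_x = A y
Term by term:
  3·(u_y)² = 3 A^{2} x^{2} + 12 A B x \cos{\left(2 y \right)} + 12 B^{2} \cos^{2}{\left(2 y \right)}
  3/2·u_x·u_y = \frac{3 A^{2} x y}{2} + 3 A B y \cos{\left(2 y \right)}
  (u_x)² = A^{2} y^{2}
So the left-hand side equals
  3 A^{2} x^{2} + \frac{3 A^{2} x y}{2} + A^{2} y^{2} + 12 A B x \cos{\left(2 y \right)} + 3 A B y \cos{\left(2 y \right)} + 12 B^{2} \cos^{2}{\left(2 y \right)}
This must equal f(x, y) identically; expanded, f = 27 x^{2} + \frac{27 x y}{2} + 36 x \cos{\left(2 y \right)} + 9 y^{2} + 9 y \cos{\left(2 y \right)} + 12 \cos^{2}{\left(2 y \right)}.
Matching coefficients of the independent functions:
  [x^{2}]:  3 A^{2} = 27
  [y^{2}]:  A^{2} = 9
  [x y]:  \frac{3 A^{2}}{2} = \frac{27}{2}
  [x \cos{\left(2 y \right)}]:  12 A B = 36
  [y \cos{\left(2 y \right)}]:  3 A B = 9
  [\cos^{2}{\left(2 y \right)}]:  12 B^{2} = 12
These equations allow (A, B) = (-3, -1) or (3, 1).
Impose the point condition(s):
  u(0, 1) = - \sin{\left(2 \right)}  ⟹  B \sin{\left(2 \right)} = - \sin{\left(2 \right)}
Only A = -3, B = -1 satisfies everything.
Hence u(x, y) = - 3 x y - \sin{\left(2 y \right)}.

Answer: u(x, y) = - 3 x y - \sin{\left(2 y \right)}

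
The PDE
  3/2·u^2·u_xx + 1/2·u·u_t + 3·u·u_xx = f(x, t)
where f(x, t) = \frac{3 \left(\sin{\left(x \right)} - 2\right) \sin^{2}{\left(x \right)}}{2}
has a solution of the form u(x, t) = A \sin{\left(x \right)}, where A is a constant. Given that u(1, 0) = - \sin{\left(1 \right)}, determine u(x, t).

Substitute the ansatz u = A \sin{\left(x \right)} into the left-hand side.
Derivatives of the ansatz:
  u_xx = - A \sin{\left(x \right)}
  u_t = 0
Term by term:
  3/2·u^2·u_xx = - \frac{3 A^{3} \sin^{3}{\left(x \right)}}{2}
  1/2·u·u_t = 0
  3·u·u_xx = - 3 A^{2} \sin^{2}{\left(x \right)}
So the left-hand side equals
  - \frac{3 A^{3} \sin^{3}{\left(x \right)}}{2} - 3 A^{2} \sin^{2}{\left(x \right)}
This must equal f(x, t) identically; expanded, f = \frac{3 \sin^{3}{\left(x \right)}}{2} - 3 \sin^{2}{\left(x \right)}.
Matching coefficients of the independent functions:
  [\sin^{2}{\left(x \right)}]:  - 3 A^{2} = -3
  [\sin^{3}{\left(x \right)}]:  - \frac{3 A^{3}}{2} = \frac{3}{2}
Solving: A = -1.
Check against the point condition:
  u(1, 0) = - \sin{\left(1 \right)}  ⟹  A \sin{\left(1 \right)} = - \sin{\left(1 \right)}  ✓
Hence u(x, t) = - \sin{\left(x \right)}.

Answer: u(x, t) = - \sin{\left(x \right)}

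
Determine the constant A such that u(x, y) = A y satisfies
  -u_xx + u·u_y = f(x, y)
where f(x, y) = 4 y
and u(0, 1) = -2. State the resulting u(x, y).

Substitute the ansatz u = A y into the left-hand side.
Derivatives of the ansatz:
  u_xx = 0
  u_y = A
Term by term:
  -u_xx = 0
  u·u_y = A^{2} y
So the left-hand side equals
  A^{2} y
This must equal f(x, y) = 4 y identically.
Matching coefficients of the independent functions:
  [y]:  A^{2} = 4
These equations allow (A) = (-2) or (2).
Impose the point condition(s):
  u(0, 1) = -2  ⟹  A = -2
Only A = -2 satisfies everything.
Hence u(x, y) = - 2 y.

Answer: u(x, y) = - 2 y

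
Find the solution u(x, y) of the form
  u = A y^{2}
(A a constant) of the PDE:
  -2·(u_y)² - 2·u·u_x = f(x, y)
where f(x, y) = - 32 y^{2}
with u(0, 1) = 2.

Substitute the ansatz u = A y^{2} into the left-hand side.
Derivatives of the ansatz:
  u_y = 2 A y
  u_x = 0
Term by term:
  -2·(u_y)² = - 8 A^{2} y^{2}
  -2·u·u_x = 0
So the left-hand side equals
  - 8 A^{2} y^{2}
This must equal f(x, y) = - 32 y^{2} identically.
Matching coefficients of the independent functions:
  [y^{2}]:  - 8 A^{2} = -32
These equations allow (A) = (-2) or (2).
Impose the point condition(s):
  u(0, 1) = 2  ⟹  A = 2
Only A = 2 satisfies everything.
Hence u(x, y) = 2 y^{2}.

Answer: u(x, y) = 2 y^{2}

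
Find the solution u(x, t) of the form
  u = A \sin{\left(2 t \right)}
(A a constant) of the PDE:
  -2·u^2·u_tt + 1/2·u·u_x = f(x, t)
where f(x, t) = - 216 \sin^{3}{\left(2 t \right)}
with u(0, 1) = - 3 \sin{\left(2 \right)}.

Substitute the ansatz u = A \sin{\left(2 t \right)} into the left-hand side.
Derivatives of the ansatz:
  u_tt = - 4 A \sin{\left(2 t \right)}
  u_x = 0
Term by term:
  -2·u^2·u_tt = 8 A^{3} \sin^{3}{\left(2 t \right)}
  1/2·u·u_x = 0
So the left-hand side equals
  8 A^{3} \sin^{3}{\left(2 t \right)}
This must equal f(x, t) = - 216 \sin^{3}{\left(2 t \right)} identically.
Matching coefficients of the independent functions:
  [\sin^{3}{\left(2 t \right)}]:  8 A^{3} = -216
Solving: A = -3.
Check against the point condition:
  u(0, 1) = - 3 \sin{\left(2 \right)}  ⟹  A \sin{\left(2 \right)} = - 3 \sin{\left(2 \right)}  ✓
Hence u(x, t) = - 3 \sin{\left(2 t \right)}.

Answer: u(x, t) = - 3 \sin{\left(2 t \right)}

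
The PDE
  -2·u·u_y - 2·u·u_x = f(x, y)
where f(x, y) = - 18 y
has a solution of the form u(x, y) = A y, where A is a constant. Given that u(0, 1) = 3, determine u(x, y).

Answer: u(x, y) = 3 y

Derivation:
Substitute the ansatz u = A y into the left-hand side.
Derivatives of the ansatz:
  u_y = A
  u_x = 0
Term by term:
  -2·u·u_y = - 2 A^{2} y
  -2·u·u_x = 0
So the left-hand side equals
  - 2 A^{2} y
This must equal f(x, y) = - 18 y identically.
Matching coefficients of the independent functions:
  [y]:  - 2 A^{2} = -18
These equations allow (A) = (-3) or (3).
Impose the point condition(s):
  u(0, 1) = 3  ⟹  A = 3
Only A = 3 satisfies everything.
Hence u(x, y) = 3 y.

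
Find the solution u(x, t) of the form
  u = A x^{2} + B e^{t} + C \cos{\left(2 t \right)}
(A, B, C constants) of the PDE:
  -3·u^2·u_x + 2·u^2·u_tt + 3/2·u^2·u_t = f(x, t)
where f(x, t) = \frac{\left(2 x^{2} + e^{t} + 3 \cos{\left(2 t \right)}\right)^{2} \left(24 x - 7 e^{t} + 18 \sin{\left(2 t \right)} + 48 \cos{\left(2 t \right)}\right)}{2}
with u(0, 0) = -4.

Substitute the ansatz u = A x^{2} + B e^{t} + C \cos{\left(2 t \right)} into the left-hand side.
Derivatives of the ansatz:
  u_x = 2 A x
  u_tt = B e^{t} - 4 C \cos{\left(2 t \right)}
  u_t = B e^{t} - 2 C \sin{\left(2 t \right)}
Term by term:
  -3·u^2·u_x = - 6 A^{3} x^{5} - 12 A^{2} B x^{3} e^{t} - 12 A^{2} C x^{3} \cos{\left(2 t \right)} - 6 A B^{2} x e^{2 t} - 12 A B C x e^{t} \cos{\left(2 t \right)} - 6 A C^{2} x \cos^{2}{\left(2 t \right)}
  2·u^2·u_tt = 2 A^{2} B x^{4} e^{t} - 8 A^{2} C x^{4} \cos{\left(2 t \right)} + 4 A B^{2} x^{2} e^{2 t} - 12 A B C x^{2} e^{t} \cos{\left(2 t \right)} - 16 A C^{2} x^{2} \cos^{2}{\left(2 t \right)} + 2 B^{3} e^{3 t} - 4 B^{2} C e^{2 t} \cos{\left(2 t \right)} - 14 B C^{2} e^{t} \cos^{2}{\left(2 t \right)} - 8 C^{3} \cos^{3}{\left(2 t \right)}
  3/2·u^2·u_t = \frac{3 A^{2} B x^{4} e^{t}}{2} - 3 A^{2} C x^{4} \sin{\left(2 t \right)} + 3 A B^{2} x^{2} e^{2 t} - 6 A B C x^{2} e^{t} \sin{\left(2 t \right)} + 3 A B C x^{2} e^{t} \cos{\left(2 t \right)} - 6 A C^{2} x^{2} \sin{\left(2 t \right)} \cos{\left(2 t \right)} + \frac{3 B^{3} e^{3 t}}{2} - 3 B^{2} C e^{2 t} \sin{\left(2 t \right)} + 3 B^{2} C e^{2 t} \cos{\left(2 t \right)} - 6 B C^{2} e^{t} \sin{\left(2 t \right)} \cos{\left(2 t \right)} + \frac{3 B C^{2} e^{t} \cos^{2}{\left(2 t \right)}}{2} - 3 C^{3} \sin{\left(2 t \right)} \cos^{2}{\left(2 t \right)}
So the left-hand side equals
  - 6 A^{3} x^{5} + \frac{7 A^{2} B x^{4} e^{t}}{2} - 12 A^{2} B x^{3} e^{t} - 3 A^{2} C x^{4} \sin{\left(2 t \right)} - 8 A^{2} C x^{4} \cos{\left(2 t \right)} - 12 A^{2} C x^{3} \cos{\left(2 t \right)} + 7 A B^{2} x^{2} e^{2 t} - 6 A B^{2} x e^{2 t} - 6 A B C x^{2} e^{t} \sin{\left(2 t \right)} - 9 A B C x^{2} e^{t} \cos{\left(2 t \right)} - 12 A B C x e^{t} \cos{\left(2 t \right)} - 6 A C^{2} x^{2} \sin{\left(2 t \right)} \cos{\left(2 t \right)} - 16 A C^{2} x^{2} \cos^{2}{\left(2 t \right)} - 6 A C^{2} x \cos^{2}{\left(2 t \right)} + \frac{7 B^{3} e^{3 t}}{2} - 3 B^{2} C e^{2 t} \sin{\left(2 t \right)} - B^{2} C e^{2 t} \cos{\left(2 t \right)} - 6 B C^{2} e^{t} \sin{\left(2 t \right)} \cos{\left(2 t \right)} - \frac{25 B C^{2} e^{t} \cos^{2}{\left(2 t \right)}}{2} - 3 C^{3} \sin{\left(2 t \right)} \cos^{2}{\left(2 t \right)} - 8 C^{3} \cos^{3}{\left(2 t \right)}
This must equal f(x, t) identically; expanded, f = 48 x^{5} - 14 x^{4} e^{t} + 36 x^{4} \sin{\left(2 t \right)} + 96 x^{4} \cos{\left(2 t \right)} + 48 x^{3} e^{t} + 144 x^{3} \cos{\left(2 t \right)} - 14 x^{2} e^{2 t} + 36 x^{2} e^{t} \sin{\left(2 t \right)} + 54 x^{2} e^{t} \cos{\left(2 t \right)} + 108 x^{2} \sin{\left(2 t \right)} \cos{\left(2 t \right)} + 288 x^{2} \cos^{2}{\left(2 t \right)} + 12 x e^{2 t} + 72 x e^{t} \cos{\left(2 t \right)} + 108 x \cos^{2}{\left(2 t \right)} - \frac{7 e^{3 t}}{2} + 9 e^{2 t} \sin{\left(2 t \right)} + 3 e^{2 t} \cos{\left(2 t \right)} + 54 e^{t} \sin{\left(2 t \right)} \cos{\left(2 t \right)} + \frac{225 e^{t} \cos^{2}{\left(2 t \right)}}{2} + 81 \sin{\left(2 t \right)} \cos^{2}{\left(2 t \right)} + 216 \cos^{3}{\left(2 t \right)}.
Matching coefficients of the independent functions:
(each divided by its leading coefficient; functions giving the same equation are listed together)
  [x^{5}]:  A^{3} + 8 = 0
  [x e^{2 t}, x^{2} e^{2 t}]:  A B^{2} + 2 = 0
  [x \cos^{2}{\left(2 t \right)}, x^{2} \cos^{2}{\left(2 t \right)}, x^{2} \sin{\left(2 t \right)} \cos{\left(2 t \right)}]:  A C^{2} + 18 = 0
  [x^{3} e^{t}, x^{4} e^{t}]:  A^{2} B + 4 = 0
  [x^{3} \cos{\left(2 t \right)}, x^{4} \sin{\left(2 t \right)}, x^{4} \cos{\left(2 t \right)}]:  A^{2} C + 12 = 0
  [e^{t} \cos^{2}{\left(2 t \right)}, e^{t} \sin{\left(2 t \right)} \cos{\left(2 t \right)}]:  B C^{2} + 9 = 0
  [e^{2 t} \sin{\left(2 t \right)}, e^{2 t} \cos{\left(2 t \right)}]:  B^{2} C + 3 = 0
  [\sin{\left(2 t \right)} \cos^{2}{\left(2 t \right)}, \cos^{3}{\left(2 t \right)}]:  C^{3} + 27 = 0
  [x e^{t} \cos{\left(2 t \right)}, x^{2} e^{t} \sin{\left(2 t \right)}, x^{2} e^{t} \cos{\left(2 t \right)}]:  A B C + 6 = 0
  [e^{3 t}]:  B^{3} + 1 = 0
Solving: A = -2, B = -1, C = -3.
Check against the point condition:
  u(0, 0) = -4  ⟹  B + C = -4  ✓
Hence u(x, t) = - 2 x^{2} - e^{t} - 3 \cos{\left(2 t \right)}.

Answer: u(x, t) = - 2 x^{2} - e^{t} - 3 \cos{\left(2 t \right)}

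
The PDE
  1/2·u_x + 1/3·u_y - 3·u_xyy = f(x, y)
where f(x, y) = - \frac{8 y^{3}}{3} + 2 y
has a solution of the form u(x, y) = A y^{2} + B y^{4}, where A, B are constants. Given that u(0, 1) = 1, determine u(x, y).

Substitute the ansatz u = A y^{2} + B y^{4} into the left-hand side.
Derivatives of the ansatz:
  u_x = 0
  u_y = 2 A y + 4 B y^{3}
  u_xyy = 0
Term by term:
  1/2·u_x = 0
  1/3·u_y = \frac{2 A y}{3} + \frac{4 B y^{3}}{3}
  -3·u_xyy = 0
So the left-hand side equals
  \frac{2 A y}{3} + \frac{4 B y^{3}}{3}
This must equal f(x, y) = - \frac{8 y^{3}}{3} + 2 y identically.
Matching coefficients of the independent functions:
  [y]:  \frac{2 A}{3} = 2
  [y^{3}]:  \frac{4 B}{3} = - \frac{8}{3}
Solving: A = 3, B = -2.
Check against the point condition:
  u(0, 1) = 1  ⟹  A + B = 1  ✓
Hence u(x, y) = - 2 y^{4} + 3 y^{2}.

Answer: u(x, y) = - 2 y^{4} + 3 y^{2}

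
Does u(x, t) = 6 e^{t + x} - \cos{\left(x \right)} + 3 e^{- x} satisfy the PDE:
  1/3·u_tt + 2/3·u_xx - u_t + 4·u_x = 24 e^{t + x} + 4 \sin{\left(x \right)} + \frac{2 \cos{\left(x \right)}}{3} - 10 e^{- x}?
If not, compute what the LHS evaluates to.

Evaluate each term of the left-hand side for u = 6 e^{t + x} - \cos{\left(x \right)} + 3 e^{- x}.
Derivatives:
  u_tt = 6 e^{t} e^{x}
  u_xx = 6 e^{t} e^{x} + \cos{\left(x \right)} + 3 e^{- x}
  u_t = 6 e^{t} e^{x}
  u_x = 6 e^{t} e^{x} + \sin{\left(x \right)} - 3 e^{- x}
Terms:
  1/3·u_tt = 2 e^{t + x}
  2/3·u_xx = 4 e^{t + x} + \frac{2 \cos{\left(x \right)}}{3} + 2 e^{- x}
  -u_t = - 6 e^{t + x}
  4·u_x = 24 e^{t + x} + 4 \sin{\left(x \right)} - 12 e^{- x}
Sum: LHS = 24 e^{t + x} + 4 \sin{\left(x \right)} + \frac{2 \cos{\left(x \right)}}{3} - 10 e^{- x}
This is exactly the given right-hand side, so u is a solution.

Answer: Yes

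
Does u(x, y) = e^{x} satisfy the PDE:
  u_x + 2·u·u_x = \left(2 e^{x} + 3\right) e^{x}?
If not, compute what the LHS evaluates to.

Evaluate each term of the left-hand side for u = e^{x}.
Derivatives:
  u_x = e^{x}
Terms:
  u_x = e^{x}
  2·u·u_x = 2 e^{2 x}
Sum: LHS = \left(2 e^{x} + 1\right) e^{x}
Given right-hand side: \left(2 e^{x} + 3\right) e^{x}. Difference LHS − RHS = - 2 e^{x} ≠ 0, so u is not a solution.

Answer: No, the LHS evaluates to \left(2 e^{x} + 1\right) e^{x}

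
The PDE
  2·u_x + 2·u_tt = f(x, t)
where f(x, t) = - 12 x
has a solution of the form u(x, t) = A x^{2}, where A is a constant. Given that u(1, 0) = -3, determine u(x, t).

Answer: u(x, t) = - 3 x^{2}

Derivation:
Substitute the ansatz u = A x^{2} into the left-hand side.
Derivatives of the ansatz:
  u_x = 2 A x
  u_tt = 0
Term by term:
  2·u_x = 4 A x
  2·u_tt = 0
So the left-hand side equals
  4 A x
This must equal f(x, t) = - 12 x identically.
Matching coefficients of the independent functions:
  [x]:  4 A = -12
Solving: A = -3.
Check against the point condition:
  u(1, 0) = -3  ⟹  A = -3  ✓
Hence u(x, t) = - 3 x^{2}.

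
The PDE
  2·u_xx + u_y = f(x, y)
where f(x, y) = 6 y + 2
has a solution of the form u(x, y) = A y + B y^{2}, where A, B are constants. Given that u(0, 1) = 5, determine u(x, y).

Substitute the ansatz u = A y + B y^{2} into the left-hand side.
Derivatives of the ansatz:
  u_xx = 0
  u_y = A + 2 B y
Term by term:
  2·u_xx = 0
  u_y = A + 2 B y
So the left-hand side equals
  A + 2 B y
This must equal f(x, y) = 6 y + 2 identically.
Matching coefficients of the independent functions:
  [constant term]:  A = 2
  [y]:  2 B = 6
Solving: A = 2, B = 3.
Check against the point condition:
  u(0, 1) = 5  ⟹  A + B = 5  ✓
Hence u(x, y) = 3 y^{2} + 2 y.

Answer: u(x, y) = 3 y^{2} + 2 y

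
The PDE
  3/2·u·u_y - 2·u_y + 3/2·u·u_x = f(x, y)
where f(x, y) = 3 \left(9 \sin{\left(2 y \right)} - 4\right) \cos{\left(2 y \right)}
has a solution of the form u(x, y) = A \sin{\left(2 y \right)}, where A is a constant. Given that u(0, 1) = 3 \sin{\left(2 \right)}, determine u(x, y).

Substitute the ansatz u = A \sin{\left(2 y \right)} into the left-hand side.
Derivatives of the ansatz:
  u_y = 2 A \cos{\left(2 y \right)}
  u_x = 0
Term by term:
  3/2·u·u_y = 3 A^{2} \sin{\left(2 y \right)} \cos{\left(2 y \right)}
  -2·u_y = - 4 A \cos{\left(2 y \right)}
  3/2·u·u_x = 0
So the left-hand side equals
  3 A^{2} \sin{\left(2 y \right)} \cos{\left(2 y \right)} - 4 A \cos{\left(2 y \right)}
This must equal f(x, y) identically; expanded, f = 27 \sin{\left(2 y \right)} \cos{\left(2 y \right)} - 12 \cos{\left(2 y \right)}.
Matching coefficients of the independent functions:
  [\sin{\left(2 y \right)} \cos{\left(2 y \right)}]:  3 A^{2} = 27
  [\cos{\left(2 y \right)}]:  - 4 A = -12
Solving: A = 3.
Check against the point condition:
  u(0, 1) = 3 \sin{\left(2 \right)}  ⟹  A \sin{\left(2 \right)} = 3 \sin{\left(2 \right)}  ✓
Hence u(x, y) = 3 \sin{\left(2 y \right)}.

Answer: u(x, y) = 3 \sin{\left(2 y \right)}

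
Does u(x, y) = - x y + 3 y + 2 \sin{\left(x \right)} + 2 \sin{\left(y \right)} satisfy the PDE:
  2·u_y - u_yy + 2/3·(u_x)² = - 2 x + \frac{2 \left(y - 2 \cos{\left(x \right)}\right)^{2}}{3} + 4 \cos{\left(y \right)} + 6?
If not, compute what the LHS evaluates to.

Evaluate each term of the left-hand side for u = - x y + 3 y + 2 \sin{\left(x \right)} + 2 \sin{\left(y \right)}.
Derivatives:
  u_y = - x + 2 \cos{\left(y \right)} + 3
  u_yy = - 2 \sin{\left(y \right)}
  u_x = - y + 2 \cos{\left(x \right)}
Terms:
  2·u_y = - 2 x + 4 \cos{\left(y \right)} + 6
  -u_yy = 2 \sin{\left(y \right)}
  2/3·(u_x)² = \frac{2 \left(y - 2 \cos{\left(x \right)}\right)^{2}}{3}
Sum: LHS = - 2 x + \frac{2 \left(y - 2 \cos{\left(x \right)}\right)^{2}}{3} + 2 \sin{\left(y \right)} + 4 \cos{\left(y \right)} + 6
Given right-hand side: - 2 x + \frac{2 \left(y - 2 \cos{\left(x \right)}\right)^{2}}{3} + 4 \cos{\left(y \right)} + 6. Difference LHS − RHS = 2 \sin{\left(y \right)} ≠ 0, so u is not a solution.

Answer: No, the LHS evaluates to - 2 x + \frac{2 \left(y - 2 \cos{\left(x \right)}\right)^{2}}{3} + 2 \sin{\left(y \right)} + 4 \cos{\left(y \right)} + 6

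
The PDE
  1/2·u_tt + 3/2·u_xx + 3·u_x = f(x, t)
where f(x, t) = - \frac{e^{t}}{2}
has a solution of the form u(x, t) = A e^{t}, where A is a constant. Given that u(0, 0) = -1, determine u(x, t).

Answer: u(x, t) = - e^{t}

Derivation:
Substitute the ansatz u = A e^{t} into the left-hand side.
Derivatives of the ansatz:
  u_tt = A e^{t}
  u_xx = 0
  u_x = 0
Term by term:
  1/2·u_tt = \frac{A e^{t}}{2}
  3/2·u_xx = 0
  3·u_x = 0
So the left-hand side equals
  \frac{A e^{t}}{2}
This must equal f(x, t) = - \frac{e^{t}}{2} identically.
Matching coefficients of the independent functions:
  [e^{t}]:  \frac{A}{2} = - \frac{1}{2}
Solving: A = -1.
Check against the point condition:
  u(0, 0) = -1  ⟹  A = -1  ✓
Hence u(x, t) = - e^{t}.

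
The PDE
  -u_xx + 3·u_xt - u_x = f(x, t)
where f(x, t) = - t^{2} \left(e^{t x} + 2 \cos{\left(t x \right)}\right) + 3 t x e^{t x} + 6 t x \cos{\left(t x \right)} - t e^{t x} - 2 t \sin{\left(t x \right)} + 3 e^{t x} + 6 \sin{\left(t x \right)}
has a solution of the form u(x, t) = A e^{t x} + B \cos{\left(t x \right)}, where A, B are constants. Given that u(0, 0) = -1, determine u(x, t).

Substitute the ansatz u = A e^{t x} + B \cos{\left(t x \right)} into the left-hand side.
Derivatives of the ansatz:
  u_xx = A t^{2} e^{t x} - B t^{2} \cos{\left(t x \right)}
  u_xt = A t x e^{t x} + A e^{t x} - B t x \cos{\left(t x \right)} - B \sin{\left(t x \right)}
  u_x = A t e^{t x} - B t \sin{\left(t x \right)}
Term by term:
  -u_xx = - A t^{2} e^{t x} + B t^{2} \cos{\left(t x \right)}
  3·u_xt = 3 A t x e^{t x} + 3 A e^{t x} - 3 B t x \cos{\left(t x \right)} - 3 B \sin{\left(t x \right)}
  -u_x = - A t e^{t x} + B t \sin{\left(t x \right)}
So the left-hand side equals
  - A t^{2} e^{t x} + 3 A t x e^{t x} - A t e^{t x} + 3 A e^{t x} + B t^{2} \cos{\left(t x \right)} - 3 B t x \cos{\left(t x \right)} + B t \sin{\left(t x \right)} - 3 B \sin{\left(t x \right)}
This must equal f(x, t) identically; expanded, f = - t^{2} e^{t x} - 2 t^{2} \cos{\left(t x \right)} + 3 t x e^{t x} + 6 t x \cos{\left(t x \right)} - t e^{t x} - 2 t \sin{\left(t x \right)} + 3 e^{t x} + 6 \sin{\left(t x \right)}.
Matching coefficients of the independent functions:
  [t e^{t x}, t^{2} e^{t x}]:  - A = -1
  [t \sin{\left(t x \right)}, t^{2} \cos{\left(t x \right)}]:  B = -2
  [t x e^{t x}, e^{t x}]:  3 A = 3
  [t x \cos{\left(t x \right)}, \sin{\left(t x \right)}]:  - 3 B = 6
Solving: A = 1, B = -2.
Check against the point condition:
  u(0, 0) = -1  ⟹  A + B = -1  ✓
Hence u(x, t) = e^{t x} - 2 \cos{\left(t x \right)}.

Answer: u(x, t) = e^{t x} - 2 \cos{\left(t x \right)}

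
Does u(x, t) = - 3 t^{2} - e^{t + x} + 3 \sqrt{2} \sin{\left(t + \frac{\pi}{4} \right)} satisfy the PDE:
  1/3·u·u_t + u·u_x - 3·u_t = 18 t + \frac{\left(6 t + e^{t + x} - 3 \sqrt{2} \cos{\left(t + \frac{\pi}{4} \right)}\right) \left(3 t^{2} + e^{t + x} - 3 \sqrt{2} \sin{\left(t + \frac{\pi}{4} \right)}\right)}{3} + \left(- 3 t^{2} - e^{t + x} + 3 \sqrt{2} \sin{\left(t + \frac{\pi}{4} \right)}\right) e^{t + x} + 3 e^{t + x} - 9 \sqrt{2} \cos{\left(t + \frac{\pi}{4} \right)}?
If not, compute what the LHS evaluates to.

Answer: No, the LHS evaluates to 18 t + \frac{\left(6 t + e^{t + x} - 3 \sqrt{2} \cos{\left(t + \frac{\pi}{4} \right)}\right) \left(3 t^{2} + e^{t + x} - 3 \sqrt{2} \sin{\left(t + \frac{\pi}{4} \right)}\right)}{3} + \left(3 t^{2} + e^{t + x} - 3 \sqrt{2} \sin{\left(t + \frac{\pi}{4} \right)}\right) e^{t + x} + 3 e^{t + x} - 9 \sqrt{2} \cos{\left(t + \frac{\pi}{4} \right)}

Derivation:
Evaluate each term of the left-hand side for u = - 3 t^{2} - e^{t + x} + 3 \sqrt{2} \sin{\left(t + \frac{\pi}{4} \right)}.
Derivatives:
  u_t = - 6 t - e^{t} e^{x} + 3 \sqrt{2} \cos{\left(t + \frac{\pi}{4} \right)}
  u_x = - e^{t} e^{x}
Terms:
  1/3·u·u_t = \frac{\left(6 t + e^{t + x} - 3 \sqrt{2} \cos{\left(t + \frac{\pi}{4} \right)}\right) \left(3 t^{2} + e^{t + x} - 3 \sqrt{2} \sin{\left(t + \frac{\pi}{4} \right)}\right)}{3}
  u·u_x = \left(3 t^{2} + e^{t + x} - 3 \sqrt{2} \sin{\left(t + \frac{\pi}{4} \right)}\right) e^{t + x}
  -3·u_t = 18 t + 3 e^{t + x} - 9 \sqrt{2} \cos{\left(t + \frac{\pi}{4} \right)}
Sum: LHS = 18 t + \frac{\left(6 t + e^{t + x} - 3 \sqrt{2} \cos{\left(t + \frac{\pi}{4} \right)}\right) \left(3 t^{2} + e^{t + x} - 3 \sqrt{2} \sin{\left(t + \frac{\pi}{4} \right)}\right)}{3} + \left(3 t^{2} + e^{t + x} - 3 \sqrt{2} \sin{\left(t + \frac{\pi}{4} \right)}\right) e^{t + x} + 3 e^{t + x} - 9 \sqrt{2} \cos{\left(t + \frac{\pi}{4} \right)}
Given right-hand side: 18 t + \frac{\left(6 t + e^{t + x} - 3 \sqrt{2} \cos{\left(t + \frac{\pi}{4} \right)}\right) \left(3 t^{2} + e^{t + x} - 3 \sqrt{2} \sin{\left(t + \frac{\pi}{4} \right)}\right)}{3} + \left(- 3 t^{2} - e^{t + x} + 3 \sqrt{2} \sin{\left(t + \frac{\pi}{4} \right)}\right) e^{t + x} + 3 e^{t + x} - 9 \sqrt{2} \cos{\left(t + \frac{\pi}{4} \right)}. Difference LHS − RHS = 2 \left(3 t^{2} + e^{t + x} - 3 \sqrt{2} \sin{\left(t + \frac{\pi}{4} \right)}\right) e^{t + x} ≠ 0, so u is not a solution.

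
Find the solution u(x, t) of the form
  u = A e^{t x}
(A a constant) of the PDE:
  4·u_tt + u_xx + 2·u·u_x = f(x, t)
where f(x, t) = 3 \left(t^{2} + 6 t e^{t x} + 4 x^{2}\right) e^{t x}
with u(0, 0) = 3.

Answer: u(x, t) = 3 e^{t x}

Derivation:
Substitute the ansatz u = A e^{t x} into the left-hand side.
Derivatives of the ansatz:
  u_tt = A x^{2} e^{t x}
  u_xx = A t^{2} e^{t x}
  u_x = A t e^{t x}
Term by term:
  4·u_tt = 4 A x^{2} e^{t x}
  u_xx = A t^{2} e^{t x}
  2·u·u_x = 2 A^{2} t e^{2 t x}
So the left-hand side equals
  2 A^{2} t e^{2 t x} + A t^{2} e^{t x} + 4 A x^{2} e^{t x}
This must equal f(x, t) identically; expanded, f = 3 t^{2} e^{t x} + 18 t e^{2 t x} + 12 x^{2} e^{t x}.
Matching coefficients of the independent functions:
  [t e^{2 t x}]:  2 A^{2} = 18
  [t^{2} e^{t x}]:  A = 3
  [x^{2} e^{t x}]:  4 A = 12
Solving: A = 3.
Check against the point condition:
  u(0, 0) = 3  ⟹  A = 3  ✓
Hence u(x, t) = 3 e^{t x}.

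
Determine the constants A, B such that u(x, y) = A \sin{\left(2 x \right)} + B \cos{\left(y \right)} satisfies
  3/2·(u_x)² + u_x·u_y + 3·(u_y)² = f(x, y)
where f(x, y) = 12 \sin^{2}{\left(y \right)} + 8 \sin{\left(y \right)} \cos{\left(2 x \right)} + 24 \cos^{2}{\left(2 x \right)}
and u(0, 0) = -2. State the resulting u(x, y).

Substitute the ansatz u = A \sin{\left(2 x \right)} + B \cos{\left(y \right)} into the left-hand side.
Derivatives of the ansatz:
  u_x = 2 A \cos{\left(2 x \right)}
  u_y = - B \sin{\left(y \right)}
Term by term:
  3/2·(u_x)² = 6 A^{2} \cos^{2}{\left(2 x \right)}
  u_x·u_y = - 2 A B \sin{\left(y \right)} \cos{\left(2 x \right)}
  3·(u_y)² = 3 B^{2} \sin^{2}{\left(y \right)}
So the left-hand side equals
  6 A^{2} \cos^{2}{\left(2 x \right)} - 2 A B \sin{\left(y \right)} \cos{\left(2 x \right)} + 3 B^{2} \sin^{2}{\left(y \right)}
This must equal f(x, y) = 12 \sin^{2}{\left(y \right)} + 8 \sin{\left(y \right)} \cos{\left(2 x \right)} + 24 \cos^{2}{\left(2 x \right)} identically.
Matching coefficients of the independent functions:
  [\sin{\left(y \right)} \cos{\left(2 x \right)}]:  - 2 A B = 8
  [\sin^{2}{\left(y \right)}]:  3 B^{2} = 12
  [\cos^{2}{\left(2 x \right)}]:  6 A^{2} = 24
These equations allow (A, B) = (-2, 2) or (2, -2).
Impose the point condition(s):
  u(0, 0) = -2  ⟹  B = -2
Only A = 2, B = -2 satisfies everything.
Hence u(x, y) = 2 \sin{\left(2 x \right)} - 2 \cos{\left(y \right)}.

Answer: u(x, y) = 2 \sin{\left(2 x \right)} - 2 \cos{\left(y \right)}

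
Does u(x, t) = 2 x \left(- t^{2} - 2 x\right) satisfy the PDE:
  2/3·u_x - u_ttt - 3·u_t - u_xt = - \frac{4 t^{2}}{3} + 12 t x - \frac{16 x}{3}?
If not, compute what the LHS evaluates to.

Answer: No, the LHS evaluates to - \frac{4 t^{2}}{3} + 12 t x + 4 t - \frac{16 x}{3}

Derivation:
Evaluate each term of the left-hand side for u = 2 x \left(- t^{2} - 2 x\right).
Derivatives:
  u_x = - 2 t^{2} - 8 x
  u_ttt = 0
  u_t = - 4 t x
  u_xt = - 4 t
Terms:
  2/3·u_x = - \frac{4 t^{2}}{3} - \frac{16 x}{3}
  -u_ttt = 0
  -3·u_t = 12 t x
  -u_xt = 4 t
Sum: LHS = - \frac{4 t^{2}}{3} + 12 t x + 4 t - \frac{16 x}{3}
Given right-hand side: - \frac{4 t^{2}}{3} + 12 t x - \frac{16 x}{3}. Difference LHS − RHS = 4 t ≠ 0, so u is not a solution.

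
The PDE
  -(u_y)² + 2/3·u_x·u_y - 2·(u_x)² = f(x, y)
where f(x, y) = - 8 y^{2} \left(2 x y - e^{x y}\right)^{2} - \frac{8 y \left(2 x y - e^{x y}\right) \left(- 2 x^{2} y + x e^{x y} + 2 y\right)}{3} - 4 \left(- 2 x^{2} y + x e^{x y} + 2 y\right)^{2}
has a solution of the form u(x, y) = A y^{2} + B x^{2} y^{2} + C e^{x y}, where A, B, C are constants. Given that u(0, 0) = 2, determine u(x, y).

Answer: u(x, y) = - 2 x^{2} y^{2} + 2 y^{2} + 2 e^{x y}

Derivation:
Substitute the ansatz u = A y^{2} + B x^{2} y^{2} + C e^{x y} into the left-hand side.
Derivatives of the ansatz:
  u_y = 2 A y + 2 B x^{2} y + C x e^{x y}
  u_x = 2 B x y^{2} + C y e^{x y}
Term by term:
  -(u_y)² = - 4 A^{2} y^{2} - 8 A B x^{2} y^{2} - 4 A C x y e^{x y} - 4 B^{2} x^{4} y^{2} - 4 B C x^{3} y e^{x y} - C^{2} x^{2} e^{2 x y}
  2/3·u_x·u_y = \frac{8 A B x y^{3}}{3} + \frac{4 A C y^{2} e^{x y}}{3} + \frac{8 B^{2} x^{3} y^{3}}{3} + \frac{8 B C x^{2} y^{2} e^{x y}}{3} + \frac{2 C^{2} x y e^{2 x y}}{3}
  -2·(u_x)² = - 8 B^{2} x^{2} y^{4} - 8 B C x y^{3} e^{x y} - 2 C^{2} y^{2} e^{2 x y}
So the left-hand side equals
  - 4 A^{2} y^{2} - 8 A B x^{2} y^{2} + \frac{8 A B x y^{3}}{3} - 4 A C x y e^{x y} + \frac{4 A C y^{2} e^{x y}}{3} - 4 B^{2} x^{4} y^{2} + \frac{8 B^{2} x^{3} y^{3}}{3} - 8 B^{2} x^{2} y^{4} - 4 B C x^{3} y e^{x y} + \frac{8 B C x^{2} y^{2} e^{x y}}{3} - 8 B C x y^{3} e^{x y} - C^{2} x^{2} e^{2 x y} + \frac{2 C^{2} x y e^{2 x y}}{3} - 2 C^{2} y^{2} e^{2 x y}
This must equal f(x, y) identically; expanded, f = - 16 x^{4} y^{2} + \frac{32 x^{3} y^{3}}{3} + 16 x^{3} y e^{x y} - 32 x^{2} y^{4} - \frac{32 x^{2} y^{2} e^{x y}}{3} + 32 x^{2} y^{2} - 4 x^{2} e^{2 x y} + 32 x y^{3} e^{x y} - \frac{32 x y^{3}}{3} + \frac{8 x y e^{2 x y}}{3} - 16 x y e^{x y} - 8 y^{2} e^{2 x y} + \frac{16 y^{2} e^{x y}}{3} - 16 y^{2}.
Matching coefficients of the independent functions:
  [y^{2}]:  - 4 A^{2} = -16
  [x y^{3}]:  \frac{8 A B}{3} = - \frac{32}{3}
  [x^{2} y^{2}]:  - 8 A B = 32
  [x^{2} y^{4}]:  - 8 B^{2} = -32
  [x^{2} e^{2 x y}]:  - C^{2} = -4
  [x^{3} y^{3}]:  \frac{8 B^{2}}{3} = \frac{32}{3}
  [x^{4} y^{2}]:  - 4 B^{2} = -16
  [y^{2} e^{x y}]:  \frac{4 A C}{3} = \frac{16}{3}
  [y^{2} e^{2 x y}]:  - 2 C^{2} = -8
  [x y e^{x y}]:  - 4 A C = -16
  [x y e^{2 x y}]:  \frac{2 C^{2}}{3} = \frac{8}{3}
  [x y^{3} e^{x y}]:  - 8 B C = 32
  [x^{2} y^{2} e^{x y}]:  \frac{8 B C}{3} = - \frac{32}{3}
  [x^{3} y e^{x y}]:  - 4 B C = 16
These equations allow (A, B, C) = (-2, 2, -2) or (2, -2, 2).
Impose the point condition(s):
  u(0, 0) = 2  ⟹  C = 2
Only A = 2, B = -2, C = 2 satisfies everything.
Hence u(x, y) = - 2 x^{2} y^{2} + 2 y^{2} + 2 e^{x y}.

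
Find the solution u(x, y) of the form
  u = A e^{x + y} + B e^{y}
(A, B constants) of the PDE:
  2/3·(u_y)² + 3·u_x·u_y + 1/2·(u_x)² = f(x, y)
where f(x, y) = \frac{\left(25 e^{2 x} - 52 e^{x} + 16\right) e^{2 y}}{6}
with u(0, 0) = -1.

Answer: u(x, y) = - 2 e^{y} + e^{x + y}

Derivation:
Substitute the ansatz u = A e^{x + y} + B e^{y} into the left-hand side.
Derivatives of the ansatz:
  u_y = A e^{x} e^{y} + B e^{y}
  u_x = A e^{x} e^{y}
Term by term:
  2/3·(u_y)² = \frac{2 A^{2} e^{2 x} e^{2 y}}{3} + \frac{4 A B e^{x} e^{2 y}}{3} + \frac{2 B^{2} e^{2 y}}{3}
  3·u_x·u_y = 3 A^{2} e^{2 x} e^{2 y} + 3 A B e^{x} e^{2 y}
  1/2·(u_x)² = \frac{A^{2} e^{2 x} e^{2 y}}{2}
So the left-hand side equals
  \frac{25 A^{2} e^{2 x} e^{2 y}}{6} + \frac{13 A B e^{x} e^{2 y}}{3} + \frac{2 B^{2} e^{2 y}}{3}
This must equal f(x, y) identically; expanded, f = \frac{25 e^{2 x} e^{2 y}}{6} - \frac{26 e^{x} e^{2 y}}{3} + \frac{8 e^{2 y}}{3}.
Matching coefficients of the independent functions:
  [e^{x} e^{2 y}]:  \frac{13 A B}{3} = - \frac{26}{3}
  [e^{2 x} e^{2 y}]:  \frac{25 A^{2}}{6} = \frac{25}{6}
  [e^{2 y}]:  \frac{2 B^{2}}{3} = \frac{8}{3}
These equations allow (A, B) = (-1, 2) or (1, -2).
Impose the point condition(s):
  u(0, 0) = -1  ⟹  A + B = -1
Only A = 1, B = -2 satisfies everything.
Hence u(x, y) = - 2 e^{y} + e^{x + y}.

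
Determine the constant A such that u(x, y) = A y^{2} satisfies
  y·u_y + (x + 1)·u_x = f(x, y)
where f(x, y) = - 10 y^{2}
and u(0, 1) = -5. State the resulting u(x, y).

Substitute the ansatz u = A y^{2} into the left-hand side.
Derivatives of the ansatz:
  u_y = 2 A y
  u_x = 0
Term by term:
  y·u_y = 2 A y^{2}
  (x + 1)·u_x = 0
So the left-hand side equals
  2 A y^{2}
This must equal f(x, y) = - 10 y^{2} identically.
Matching coefficients of the independent functions:
  [y^{2}]:  2 A = -10
Solving: A = -5.
Check against the point condition:
  u(0, 1) = -5  ⟹  A = -5  ✓
Hence u(x, y) = - 5 y^{2}.

Answer: u(x, y) = - 5 y^{2}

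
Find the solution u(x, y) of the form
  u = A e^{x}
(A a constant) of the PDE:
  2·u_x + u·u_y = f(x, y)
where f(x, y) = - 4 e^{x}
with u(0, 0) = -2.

Substitute the ansatz u = A e^{x} into the left-hand side.
Derivatives of the ansatz:
  u_x = A e^{x}
  u_y = 0
Term by term:
  2·u_x = 2 A e^{x}
  u·u_y = 0
So the left-hand side equals
  2 A e^{x}
This must equal f(x, y) = - 4 e^{x} identically.
Matching coefficients of the independent functions:
  [e^{x}]:  2 A = -4
Solving: A = -2.
Check against the point condition:
  u(0, 0) = -2  ⟹  A = -2  ✓
Hence u(x, y) = - 2 e^{x}.

Answer: u(x, y) = - 2 e^{x}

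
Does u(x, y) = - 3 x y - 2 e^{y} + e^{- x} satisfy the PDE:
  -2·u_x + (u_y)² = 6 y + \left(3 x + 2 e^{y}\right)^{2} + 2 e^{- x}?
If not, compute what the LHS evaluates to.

Evaluate each term of the left-hand side for u = - 3 x y - 2 e^{y} + e^{- x}.
Derivatives:
  u_x = - 3 y - e^{- x}
  u_y = - 3 x - 2 e^{y}
Terms:
  -2·u_x = 6 y + 2 e^{- x}
  (u_y)² = \left(3 x + 2 e^{y}\right)^{2}
Sum: LHS = 6 y + \left(3 x + 2 e^{y}\right)^{2} + 2 e^{- x}
This is exactly the given right-hand side, so u is a solution.

Answer: Yes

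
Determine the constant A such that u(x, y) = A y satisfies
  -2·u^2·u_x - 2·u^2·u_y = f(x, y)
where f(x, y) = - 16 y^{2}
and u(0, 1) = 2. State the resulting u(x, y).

Answer: u(x, y) = 2 y

Derivation:
Substitute the ansatz u = A y into the left-hand side.
Derivatives of the ansatz:
  u_x = 0
  u_y = A
Term by term:
  -2·u^2·u_x = 0
  -2·u^2·u_y = - 2 A^{3} y^{2}
So the left-hand side equals
  - 2 A^{3} y^{2}
This must equal f(x, y) = - 16 y^{2} identically.
Matching coefficients of the independent functions:
  [y^{2}]:  - 2 A^{3} = -16
Solving: A = 2.
Check against the point condition:
  u(0, 1) = 2  ⟹  A = 2  ✓
Hence u(x, y) = 2 y.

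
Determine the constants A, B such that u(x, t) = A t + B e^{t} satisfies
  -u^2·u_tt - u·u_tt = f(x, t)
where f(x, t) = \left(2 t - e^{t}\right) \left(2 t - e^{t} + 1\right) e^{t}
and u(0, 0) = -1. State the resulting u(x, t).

Substitute the ansatz u = A t + B e^{t} into the left-hand side.
Derivatives of the ansatz:
  u_tt = B e^{t}
Term by term:
  -u^2·u_tt = - A^{2} B t^{2} e^{t} - 2 A B^{2} t e^{2 t} - B^{3} e^{3 t}
  -u·u_tt = - A B t e^{t} - B^{2} e^{2 t}
So the left-hand side equals
  - A^{2} B t^{2} e^{t} - 2 A B^{2} t e^{2 t} - A B t e^{t} - B^{3} e^{3 t} - B^{2} e^{2 t}
This must equal f(x, t) identically; expanded, f = 4 t^{2} e^{t} - 4 t e^{2 t} + 2 t e^{t} + e^{3 t} - e^{2 t}.
Matching coefficients of the independent functions:
  [t e^{t}]:  - A B = 2
  [t e^{2 t}]:  - 2 A B^{2} = -4
  [t^{2} e^{t}]:  - A^{2} B = 4
  [e^{2 t}]:  - B^{2} = -1
  [e^{3 t}]:  - B^{3} = 1
Solving: A = 2, B = -1.
Check against the point condition:
  u(0, 0) = -1  ⟹  B = -1  ✓
Hence u(x, t) = 2 t - e^{t}.

Answer: u(x, t) = 2 t - e^{t}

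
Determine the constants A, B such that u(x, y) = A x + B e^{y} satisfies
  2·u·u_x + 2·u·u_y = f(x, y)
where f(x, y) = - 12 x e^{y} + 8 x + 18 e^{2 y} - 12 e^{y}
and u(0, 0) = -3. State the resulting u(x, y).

Substitute the ansatz u = A x + B e^{y} into the left-hand side.
Derivatives of the ansatz:
  u_x = A
  u_y = B e^{y}
Term by term:
  2·u·u_x = 2 A^{2} x + 2 A B e^{y}
  2·u·u_y = 2 A B x e^{y} + 2 B^{2} e^{2 y}
So the left-hand side equals
  2 A^{2} x + 2 A B x e^{y} + 2 A B e^{y} + 2 B^{2} e^{2 y}
This must equal f(x, y) = - 12 x e^{y} + 8 x + 18 e^{2 y} - 12 e^{y} identically.
Matching coefficients of the independent functions:
  [x]:  2 A^{2} = 8
  [x e^{y}, e^{y}]:  2 A B = -12
  [e^{2 y}]:  2 B^{2} = 18
These equations allow (A, B) = (-2, 3) or (2, -3).
Impose the point condition(s):
  u(0, 0) = -3  ⟹  B = -3
Only A = 2, B = -3 satisfies everything.
Hence u(x, y) = 2 x - 3 e^{y}.

Answer: u(x, y) = 2 x - 3 e^{y}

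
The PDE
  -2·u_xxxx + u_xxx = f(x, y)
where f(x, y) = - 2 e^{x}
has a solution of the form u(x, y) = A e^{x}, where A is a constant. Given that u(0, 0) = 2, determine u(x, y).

Substitute the ansatz u = A e^{x} into the left-hand side.
Derivatives of the ansatz:
  u_xxxx = A e^{x}
  u_xxx = A e^{x}
Term by term:
  -2·u_xxxx = - 2 A e^{x}
  u_xxx = A e^{x}
So the left-hand side equals
  - A e^{x}
This must equal f(x, y) = - 2 e^{x} identically.
Matching coefficients of the independent functions:
  [e^{x}]:  - A = -2
Solving: A = 2.
Check against the point condition:
  u(0, 0) = 2  ⟹  A = 2  ✓
Hence u(x, y) = 2 e^{x}.

Answer: u(x, y) = 2 e^{x}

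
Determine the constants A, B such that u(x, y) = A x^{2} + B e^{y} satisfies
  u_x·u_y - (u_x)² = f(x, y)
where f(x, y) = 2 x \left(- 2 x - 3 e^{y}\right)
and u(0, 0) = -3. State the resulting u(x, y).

Answer: u(x, y) = x^{2} - 3 e^{y}

Derivation:
Substitute the ansatz u = A x^{2} + B e^{y} into the left-hand side.
Derivatives of the ansatz:
  u_x = 2 A x
  u_y = B e^{y}
Term by term:
  u_x·u_y = 2 A B x e^{y}
  -(u_x)² = - 4 A^{2} x^{2}
So the left-hand side equals
  - 4 A^{2} x^{2} + 2 A B x e^{y}
This must equal f(x, y) identically; expanded, f = - 4 x^{2} - 6 x e^{y}.
Matching coefficients of the independent functions:
  [x^{2}]:  - 4 A^{2} = -4
  [x e^{y}]:  2 A B = -6
These equations allow (A, B) = (-1, 3) or (1, -3).
Impose the point condition(s):
  u(0, 0) = -3  ⟹  B = -3
Only A = 1, B = -3 satisfies everything.
Hence u(x, y) = x^{2} - 3 e^{y}.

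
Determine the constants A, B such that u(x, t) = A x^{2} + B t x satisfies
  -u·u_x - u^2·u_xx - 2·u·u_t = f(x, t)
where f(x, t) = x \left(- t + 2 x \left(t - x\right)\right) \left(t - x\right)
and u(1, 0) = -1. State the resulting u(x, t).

Answer: u(x, t) = t x - x^{2}

Derivation:
Substitute the ansatz u = A x^{2} + B t x into the left-hand side.
Derivatives of the ansatz:
  u_x = 2 A x + B t
  u_xx = 2 A
  u_t = B x
Term by term:
  -u·u_x = - 2 A^{2} x^{3} - 3 A B t x^{2} - B^{2} t^{2} x
  -u^2·u_xx = - 2 A^{3} x^{4} - 4 A^{2} B t x^{3} - 2 A B^{2} t^{2} x^{2}
  -2·u·u_t = - 2 A B x^{3} - 2 B^{2} t x^{2}
So the left-hand side equals
  - 2 A^{3} x^{4} - 4 A^{2} B t x^{3} - 2 A^{2} x^{3} - 2 A B^{2} t^{2} x^{2} - 3 A B t x^{2} - 2 A B x^{3} - B^{2} t^{2} x - 2 B^{2} t x^{2}
This must equal f(x, t) identically; expanded, f = 2 t^{2} x^{2} - t^{2} x - 4 t x^{3} + t x^{2} + 2 x^{4}.
Matching coefficients of the independent functions:
  [x^{3}]:  - 2 A^{2} - 2 A B = 0
  [x^{4}]:  - 2 A^{3} = 2
  [t x^{2}]:  - 3 A B - 2 B^{2} = 1
  [t x^{3}]:  - 4 A^{2} B = -4
  [t^{2} x]:  - B^{2} = -1
  [t^{2} x^{2}]:  - 2 A B^{2} = 2
Solving: A = -1, B = 1.
Check against the point condition:
  u(1, 0) = -1  ⟹  A = -1  ✓
Hence u(x, t) = t x - x^{2}.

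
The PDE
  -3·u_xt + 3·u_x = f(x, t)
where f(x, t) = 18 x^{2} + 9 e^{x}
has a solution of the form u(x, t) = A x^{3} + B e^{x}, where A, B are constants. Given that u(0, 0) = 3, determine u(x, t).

Substitute the ansatz u = A x^{3} + B e^{x} into the left-hand side.
Derivatives of the ansatz:
  u_xt = 0
  u_x = 3 A x^{2} + B e^{x}
Term by term:
  -3·u_xt = 0
  3·u_x = 9 A x^{2} + 3 B e^{x}
So the left-hand side equals
  9 A x^{2} + 3 B e^{x}
This must equal f(x, t) = 18 x^{2} + 9 e^{x} identically.
Matching coefficients of the independent functions:
  [x^{2}]:  9 A = 18
  [e^{x}]:  3 B = 9
Solving: A = 2, B = 3.
Check against the point condition:
  u(0, 0) = 3  ⟹  B = 3  ✓
Hence u(x, t) = 2 x^{3} + 3 e^{x}.

Answer: u(x, t) = 2 x^{3} + 3 e^{x}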